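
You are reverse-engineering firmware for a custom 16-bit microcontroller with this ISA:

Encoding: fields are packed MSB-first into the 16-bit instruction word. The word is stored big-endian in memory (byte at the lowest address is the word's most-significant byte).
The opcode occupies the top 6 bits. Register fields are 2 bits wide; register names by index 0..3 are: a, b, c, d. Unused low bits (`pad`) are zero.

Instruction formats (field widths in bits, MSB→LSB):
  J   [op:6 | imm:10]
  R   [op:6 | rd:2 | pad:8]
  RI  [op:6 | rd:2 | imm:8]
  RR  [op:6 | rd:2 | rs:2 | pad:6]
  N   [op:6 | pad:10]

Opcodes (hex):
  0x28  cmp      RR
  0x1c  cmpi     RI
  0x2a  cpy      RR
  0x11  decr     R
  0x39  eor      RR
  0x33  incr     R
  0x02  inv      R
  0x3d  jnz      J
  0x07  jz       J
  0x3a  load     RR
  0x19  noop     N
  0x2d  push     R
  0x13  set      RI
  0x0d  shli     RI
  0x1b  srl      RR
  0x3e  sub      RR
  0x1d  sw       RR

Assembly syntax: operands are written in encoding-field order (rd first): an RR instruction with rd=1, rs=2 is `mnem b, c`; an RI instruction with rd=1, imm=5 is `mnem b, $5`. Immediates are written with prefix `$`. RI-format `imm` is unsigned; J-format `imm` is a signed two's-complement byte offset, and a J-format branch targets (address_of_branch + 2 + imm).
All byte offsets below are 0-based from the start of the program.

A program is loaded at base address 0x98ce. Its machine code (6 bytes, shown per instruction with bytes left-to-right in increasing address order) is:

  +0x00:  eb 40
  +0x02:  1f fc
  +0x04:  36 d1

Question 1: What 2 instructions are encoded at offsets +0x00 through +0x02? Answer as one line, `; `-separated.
load d, b; jz $-4

off 0x00: read eb 40 as big → 0xeb40
  opcode bits[15:10]=0x3a: load/RR
  rd@[9:8]=0x3 ⇒ d
  rs@[7:6]=0x1 ⇒ b
off 0x02: read 1f fc as big → 0x1ffc
  opcode bits[15:10]=0x7: jz/J
  imm@[9:0]=0x3fc (s10→-4) ⇒ $-4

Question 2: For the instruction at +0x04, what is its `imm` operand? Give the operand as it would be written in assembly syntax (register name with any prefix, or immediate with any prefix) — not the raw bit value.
$209

off 0x04: read 36 d1 as big → 0x36d1
  op=0x36d1>>10=0xd ⇒ shli (RI)
  [9:8] rd=2 = c
  [7:0] imm=209 = $209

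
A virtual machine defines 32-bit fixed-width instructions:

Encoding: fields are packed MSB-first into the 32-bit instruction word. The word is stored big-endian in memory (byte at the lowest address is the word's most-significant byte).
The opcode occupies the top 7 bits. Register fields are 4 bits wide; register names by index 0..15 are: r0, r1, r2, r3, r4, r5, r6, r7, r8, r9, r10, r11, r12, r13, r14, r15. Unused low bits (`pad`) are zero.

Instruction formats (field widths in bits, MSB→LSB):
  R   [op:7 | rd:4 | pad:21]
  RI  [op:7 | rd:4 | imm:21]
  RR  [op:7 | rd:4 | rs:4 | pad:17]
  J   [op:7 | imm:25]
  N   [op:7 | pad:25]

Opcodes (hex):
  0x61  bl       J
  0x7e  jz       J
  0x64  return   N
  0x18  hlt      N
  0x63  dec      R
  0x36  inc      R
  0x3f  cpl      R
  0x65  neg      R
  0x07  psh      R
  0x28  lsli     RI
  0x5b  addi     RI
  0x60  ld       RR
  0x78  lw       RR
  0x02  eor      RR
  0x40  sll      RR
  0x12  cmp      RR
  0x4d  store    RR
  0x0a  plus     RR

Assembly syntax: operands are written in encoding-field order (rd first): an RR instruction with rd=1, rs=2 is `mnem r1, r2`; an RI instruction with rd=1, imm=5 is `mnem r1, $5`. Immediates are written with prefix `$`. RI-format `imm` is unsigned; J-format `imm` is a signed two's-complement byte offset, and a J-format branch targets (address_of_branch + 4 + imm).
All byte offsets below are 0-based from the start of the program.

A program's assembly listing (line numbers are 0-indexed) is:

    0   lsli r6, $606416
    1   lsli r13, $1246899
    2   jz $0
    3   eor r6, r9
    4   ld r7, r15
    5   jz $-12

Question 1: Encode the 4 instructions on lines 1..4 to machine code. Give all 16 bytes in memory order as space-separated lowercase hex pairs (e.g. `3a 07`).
51 b3 06 b3 fc 00 00 00 04 d2 00 00 c0 fe 00 00

line 1 (lsli): pack op=0x28:7|rd=13:4|imm=1246899:21 = 0x51b306b3; big→ 51 b3 06 b3
line 2 (jz): pack op=0x7e:7|imm=0:25 = 0xfc000000; big→ fc 00 00 00
line 3 (eor): pack op=0x2:7|rd=6:4|rs=9:4|pad=0:17 = 0x04d20000; big→ 04 d2 00 00
line 4 (ld): pack op=0x60:7|rd=7:4|rs=15:4|pad=0:17 = 0xc0fe0000; big→ c0 fe 00 00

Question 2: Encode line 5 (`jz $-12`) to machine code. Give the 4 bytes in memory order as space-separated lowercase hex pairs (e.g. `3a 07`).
fd ff ff f4

5. jz fields op=0x7e:7|imm=-12:25 → word fdfffff4h → fd ff ff f4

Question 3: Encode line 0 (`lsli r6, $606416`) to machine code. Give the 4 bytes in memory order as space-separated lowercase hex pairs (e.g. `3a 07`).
0. lsli fields op=0x28:7|rd=6:4|imm=606416:21 → word 50c940d0h → 50 c9 40 d0

50 c9 40 d0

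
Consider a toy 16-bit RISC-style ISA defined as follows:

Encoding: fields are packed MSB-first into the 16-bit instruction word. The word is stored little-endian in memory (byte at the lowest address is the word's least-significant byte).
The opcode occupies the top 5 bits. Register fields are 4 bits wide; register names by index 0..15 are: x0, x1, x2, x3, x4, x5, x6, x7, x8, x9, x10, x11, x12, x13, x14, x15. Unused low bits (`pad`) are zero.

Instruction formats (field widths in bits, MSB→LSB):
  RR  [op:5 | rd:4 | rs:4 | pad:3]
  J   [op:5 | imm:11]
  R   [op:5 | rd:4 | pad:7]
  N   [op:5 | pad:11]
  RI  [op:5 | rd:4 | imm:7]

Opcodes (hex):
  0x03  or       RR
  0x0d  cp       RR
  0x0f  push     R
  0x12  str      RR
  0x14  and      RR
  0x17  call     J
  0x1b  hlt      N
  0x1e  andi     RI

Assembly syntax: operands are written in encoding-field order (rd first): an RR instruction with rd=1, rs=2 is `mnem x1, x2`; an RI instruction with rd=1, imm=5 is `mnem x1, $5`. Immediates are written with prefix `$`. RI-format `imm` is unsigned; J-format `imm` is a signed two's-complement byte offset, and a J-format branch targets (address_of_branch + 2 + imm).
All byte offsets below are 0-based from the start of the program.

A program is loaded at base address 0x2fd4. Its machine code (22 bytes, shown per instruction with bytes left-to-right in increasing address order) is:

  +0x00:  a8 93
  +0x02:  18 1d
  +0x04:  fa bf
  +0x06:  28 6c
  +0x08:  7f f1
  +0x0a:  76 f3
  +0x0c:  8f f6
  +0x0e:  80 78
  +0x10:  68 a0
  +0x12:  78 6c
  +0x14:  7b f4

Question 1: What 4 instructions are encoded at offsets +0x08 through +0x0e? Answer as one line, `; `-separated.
[08] 7f f1 → 0xf17f
  top 5b → 0x1e → andi [RI]
  [10:7] rd=2 = x2
  [6:0] imm=127 = $127
[0a] 76 f3 → 0xf376
  top 5b → 0x1e → andi [RI]
  [10:7] rd=6 = x6
  [6:0] imm=118 = $118
[0c] 8f f6 → 0xf68f
  top 5b → 0x1e → andi [RI]
  [10:7] rd=13 = x13
  [6:0] imm=15 = $15
[0e] 80 78 → 0x7880
  top 5b → 0xf → push [R]
  [10:7] rd=1 = x1

andi x2, $127; andi x6, $118; andi x13, $15; push x1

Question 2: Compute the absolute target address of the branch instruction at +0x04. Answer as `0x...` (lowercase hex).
0x2fd4

@+04  little-endian(fa bf) = 0xbffa
  opcode bits[15:11]=0x17: call/J
  imm@[10:0]=0x7fa (s11→-6) ⇒ $-6
  target = base 0x2fd4 + off 0x04 + 2 + imm -6 = 0x2fd4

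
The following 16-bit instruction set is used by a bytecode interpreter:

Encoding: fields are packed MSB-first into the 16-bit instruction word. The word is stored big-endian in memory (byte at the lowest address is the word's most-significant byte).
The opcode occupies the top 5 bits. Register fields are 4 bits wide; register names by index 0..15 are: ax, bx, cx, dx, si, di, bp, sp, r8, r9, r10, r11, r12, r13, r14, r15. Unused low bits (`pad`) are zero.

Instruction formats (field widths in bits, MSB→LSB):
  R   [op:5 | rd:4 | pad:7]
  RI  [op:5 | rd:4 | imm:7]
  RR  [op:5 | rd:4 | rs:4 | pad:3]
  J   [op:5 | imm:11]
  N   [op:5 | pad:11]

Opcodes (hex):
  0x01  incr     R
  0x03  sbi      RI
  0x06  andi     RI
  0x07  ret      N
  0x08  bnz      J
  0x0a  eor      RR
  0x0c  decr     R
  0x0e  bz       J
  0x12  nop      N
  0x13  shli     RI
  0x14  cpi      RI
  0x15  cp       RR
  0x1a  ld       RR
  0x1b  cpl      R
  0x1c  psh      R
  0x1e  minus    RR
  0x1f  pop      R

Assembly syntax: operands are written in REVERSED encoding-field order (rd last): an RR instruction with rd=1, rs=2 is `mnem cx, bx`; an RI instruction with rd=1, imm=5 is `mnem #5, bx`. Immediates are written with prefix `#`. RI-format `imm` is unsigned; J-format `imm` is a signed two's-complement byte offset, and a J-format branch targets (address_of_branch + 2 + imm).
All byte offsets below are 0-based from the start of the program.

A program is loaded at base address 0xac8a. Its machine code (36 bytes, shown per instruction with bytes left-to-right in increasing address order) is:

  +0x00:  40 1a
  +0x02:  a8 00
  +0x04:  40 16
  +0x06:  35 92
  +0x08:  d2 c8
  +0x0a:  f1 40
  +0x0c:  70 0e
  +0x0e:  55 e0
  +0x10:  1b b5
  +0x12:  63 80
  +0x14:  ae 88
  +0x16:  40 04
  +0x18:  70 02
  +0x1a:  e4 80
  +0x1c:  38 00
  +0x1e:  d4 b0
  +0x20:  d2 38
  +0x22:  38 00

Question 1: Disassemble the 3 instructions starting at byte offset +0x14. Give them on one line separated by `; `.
off 0x14: read ae 88 as big → 0xae88
  opcode bits[15:11]=0x15: cp/RR
  rd: (w>>7)&0xf=0xd → r13
  rs: (w>>3)&0xf=0x1 → bx
off 0x16: read 40 04 as big → 0x4004
  opcode bits[15:11]=0x8: bnz/J
  imm: (w>>0)&0x7ff=0x4 → #4
off 0x18: read 70 02 as big → 0x7002
  opcode bits[15:11]=0xe: bz/J
  imm: (w>>0)&0x7ff=0x2 → #2

cp bx, r13; bnz #4; bz #2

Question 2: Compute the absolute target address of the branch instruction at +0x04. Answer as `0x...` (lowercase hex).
off 0x04: read 40 16 as big → 0x4016
  top 5b → 0x8 → bnz [J]
  [10:0] imm=22 = #22
  target = base 0xac8a + off 0x04 + 2 + imm 22 = 0xaca6

0xaca6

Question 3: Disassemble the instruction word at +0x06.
andi #18, r11

@+06  big-endian(35 92) = 0x3592
  opcode bits[15:11]=0x6: andi/RI
  [10:7] rd=11 = r11
  [6:0] imm=18 = #18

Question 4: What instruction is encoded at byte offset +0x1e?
[1e] d4 b0 → 0xd4b0
  opcode bits[15:11]=0x1a: ld/RR
  rd@[10:7]=0x9 ⇒ r9
  rs@[6:3]=0x6 ⇒ bp

ld bp, r9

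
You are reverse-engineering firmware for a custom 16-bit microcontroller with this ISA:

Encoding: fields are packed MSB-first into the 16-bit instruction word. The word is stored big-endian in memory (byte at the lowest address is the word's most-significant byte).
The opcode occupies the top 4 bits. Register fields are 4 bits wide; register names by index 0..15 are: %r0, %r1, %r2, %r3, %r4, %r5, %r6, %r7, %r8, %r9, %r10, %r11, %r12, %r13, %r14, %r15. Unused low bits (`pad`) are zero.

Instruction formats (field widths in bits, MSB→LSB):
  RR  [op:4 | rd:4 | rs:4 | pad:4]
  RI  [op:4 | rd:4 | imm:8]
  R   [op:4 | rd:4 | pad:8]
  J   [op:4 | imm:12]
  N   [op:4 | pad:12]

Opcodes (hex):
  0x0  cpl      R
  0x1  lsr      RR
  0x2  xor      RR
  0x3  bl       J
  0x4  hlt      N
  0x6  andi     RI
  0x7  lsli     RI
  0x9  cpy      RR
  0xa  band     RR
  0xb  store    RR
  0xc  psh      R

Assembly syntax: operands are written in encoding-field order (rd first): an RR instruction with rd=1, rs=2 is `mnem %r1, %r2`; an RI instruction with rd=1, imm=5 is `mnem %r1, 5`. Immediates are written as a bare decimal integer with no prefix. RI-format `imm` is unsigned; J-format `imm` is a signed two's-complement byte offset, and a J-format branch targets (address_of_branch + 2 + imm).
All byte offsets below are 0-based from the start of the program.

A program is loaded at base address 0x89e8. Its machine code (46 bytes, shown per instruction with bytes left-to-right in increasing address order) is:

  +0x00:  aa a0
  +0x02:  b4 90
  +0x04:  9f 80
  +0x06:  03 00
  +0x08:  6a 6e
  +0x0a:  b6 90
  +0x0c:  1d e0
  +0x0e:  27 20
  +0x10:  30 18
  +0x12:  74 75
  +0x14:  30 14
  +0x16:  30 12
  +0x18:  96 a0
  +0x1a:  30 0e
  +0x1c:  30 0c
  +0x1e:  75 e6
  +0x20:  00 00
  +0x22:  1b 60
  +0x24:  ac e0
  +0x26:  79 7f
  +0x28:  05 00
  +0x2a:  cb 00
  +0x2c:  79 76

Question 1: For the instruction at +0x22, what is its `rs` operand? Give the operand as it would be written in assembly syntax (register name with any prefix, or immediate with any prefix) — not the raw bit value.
@+22  big-endian(1b 60) = 0x1b60
  opcode bits[15:12]=0x1: lsr/RR
  [11:8] rd=11 = %r11
  [7:4] rs=6 = %r6

%r6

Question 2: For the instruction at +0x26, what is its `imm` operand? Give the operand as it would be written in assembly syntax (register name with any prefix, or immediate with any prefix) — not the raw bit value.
127

[26] 79 7f → 0x797f
  opcode bits[15:12]=0x7: lsli/RI
  rd@[11:8]=0x9 ⇒ %r9
  imm@[7:0]=0x7f ⇒ 127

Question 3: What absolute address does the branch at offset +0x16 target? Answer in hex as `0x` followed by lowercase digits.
@+16  big-endian(30 12) = 0x3012
  op=0x3012>>12=0x3 ⇒ bl (J)
  imm@[11:0]=0x12 ⇒ 18
  target = base 0x89e8 + off 0x16 + 2 + imm 18 = 0x8a12

0x8a12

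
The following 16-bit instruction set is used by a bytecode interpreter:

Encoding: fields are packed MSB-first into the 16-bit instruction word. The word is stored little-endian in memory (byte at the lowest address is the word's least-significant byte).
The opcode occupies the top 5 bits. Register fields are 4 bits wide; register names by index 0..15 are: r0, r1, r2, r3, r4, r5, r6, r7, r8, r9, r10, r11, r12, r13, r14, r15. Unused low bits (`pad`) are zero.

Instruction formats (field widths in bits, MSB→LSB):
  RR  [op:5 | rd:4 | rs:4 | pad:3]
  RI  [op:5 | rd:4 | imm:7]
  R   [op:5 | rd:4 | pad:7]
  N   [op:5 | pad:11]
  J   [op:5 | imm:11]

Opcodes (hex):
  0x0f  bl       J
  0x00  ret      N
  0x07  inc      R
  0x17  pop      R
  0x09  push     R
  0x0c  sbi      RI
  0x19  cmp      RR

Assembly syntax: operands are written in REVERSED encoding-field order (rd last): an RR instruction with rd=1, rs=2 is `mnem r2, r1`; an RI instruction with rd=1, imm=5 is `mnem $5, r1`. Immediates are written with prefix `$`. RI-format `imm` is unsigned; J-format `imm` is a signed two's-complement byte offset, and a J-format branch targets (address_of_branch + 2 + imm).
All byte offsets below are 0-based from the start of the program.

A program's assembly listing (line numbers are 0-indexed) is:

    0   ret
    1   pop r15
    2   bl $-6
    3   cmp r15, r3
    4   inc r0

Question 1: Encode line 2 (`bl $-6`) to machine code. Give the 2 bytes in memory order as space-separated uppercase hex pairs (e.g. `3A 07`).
2. bl fields op=0xf:5|imm=-6:11 → word 7ffah → fa 7f

FA 7F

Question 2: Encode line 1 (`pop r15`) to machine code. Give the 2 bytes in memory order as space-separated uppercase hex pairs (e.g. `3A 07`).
80 BF

line 1 (pop): pack op=0x17:5|rd=15:4|pad=0:7 = 0xbf80; little→ 80 bf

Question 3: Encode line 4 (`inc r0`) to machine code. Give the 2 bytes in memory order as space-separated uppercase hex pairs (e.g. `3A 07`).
L4: inc op=0x7:5|rd=0:4|pad=0:7 ⇒ 0x3800 ⇒ little 00 38

00 38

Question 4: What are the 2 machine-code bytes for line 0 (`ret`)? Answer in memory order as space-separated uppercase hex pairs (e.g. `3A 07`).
line 0 (ret): pack op=0x0:5|pad=0:11 = 0x0000; little→ 00 00

00 00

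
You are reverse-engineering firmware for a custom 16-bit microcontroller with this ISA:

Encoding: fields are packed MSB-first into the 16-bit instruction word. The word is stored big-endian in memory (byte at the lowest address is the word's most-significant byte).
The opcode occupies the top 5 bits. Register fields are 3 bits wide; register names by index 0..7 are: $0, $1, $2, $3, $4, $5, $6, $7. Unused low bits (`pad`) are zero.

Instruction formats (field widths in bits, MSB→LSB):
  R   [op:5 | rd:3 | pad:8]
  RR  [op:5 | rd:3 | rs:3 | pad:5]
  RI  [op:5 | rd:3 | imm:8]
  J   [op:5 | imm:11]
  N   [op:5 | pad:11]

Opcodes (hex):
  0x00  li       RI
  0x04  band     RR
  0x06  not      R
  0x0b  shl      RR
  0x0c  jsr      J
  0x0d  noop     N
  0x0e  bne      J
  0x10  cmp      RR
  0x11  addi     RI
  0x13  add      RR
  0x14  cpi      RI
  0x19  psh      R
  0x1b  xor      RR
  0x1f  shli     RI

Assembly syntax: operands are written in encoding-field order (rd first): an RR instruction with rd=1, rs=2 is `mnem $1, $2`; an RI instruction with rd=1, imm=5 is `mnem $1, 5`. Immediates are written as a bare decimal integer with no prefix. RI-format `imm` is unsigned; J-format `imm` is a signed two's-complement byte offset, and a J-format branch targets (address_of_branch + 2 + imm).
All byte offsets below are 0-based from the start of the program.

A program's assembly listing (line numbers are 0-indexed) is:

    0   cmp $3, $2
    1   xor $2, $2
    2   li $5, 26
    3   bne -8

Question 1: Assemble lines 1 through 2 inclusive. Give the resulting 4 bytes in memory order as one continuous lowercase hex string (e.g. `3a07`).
da40051a

1. xor fields op=0x1b:5|rd=2:3|rs=2:3|pad=0:5 → word da40h → da 40
2. li fields op=0x0:5|rd=5:3|imm=26:8 → word 051ah → 05 1a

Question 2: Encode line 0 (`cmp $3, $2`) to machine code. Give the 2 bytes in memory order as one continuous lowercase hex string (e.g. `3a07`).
0. cmp fields op=0x10:5|rd=3:3|rs=2:3|pad=0:5 → word 8340h → 83 40

8340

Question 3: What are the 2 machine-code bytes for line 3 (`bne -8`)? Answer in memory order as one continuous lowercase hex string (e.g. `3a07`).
L3: bne op=0xe:5|imm=-8:11 ⇒ 0x77f8 ⇒ big 77 f8

77f8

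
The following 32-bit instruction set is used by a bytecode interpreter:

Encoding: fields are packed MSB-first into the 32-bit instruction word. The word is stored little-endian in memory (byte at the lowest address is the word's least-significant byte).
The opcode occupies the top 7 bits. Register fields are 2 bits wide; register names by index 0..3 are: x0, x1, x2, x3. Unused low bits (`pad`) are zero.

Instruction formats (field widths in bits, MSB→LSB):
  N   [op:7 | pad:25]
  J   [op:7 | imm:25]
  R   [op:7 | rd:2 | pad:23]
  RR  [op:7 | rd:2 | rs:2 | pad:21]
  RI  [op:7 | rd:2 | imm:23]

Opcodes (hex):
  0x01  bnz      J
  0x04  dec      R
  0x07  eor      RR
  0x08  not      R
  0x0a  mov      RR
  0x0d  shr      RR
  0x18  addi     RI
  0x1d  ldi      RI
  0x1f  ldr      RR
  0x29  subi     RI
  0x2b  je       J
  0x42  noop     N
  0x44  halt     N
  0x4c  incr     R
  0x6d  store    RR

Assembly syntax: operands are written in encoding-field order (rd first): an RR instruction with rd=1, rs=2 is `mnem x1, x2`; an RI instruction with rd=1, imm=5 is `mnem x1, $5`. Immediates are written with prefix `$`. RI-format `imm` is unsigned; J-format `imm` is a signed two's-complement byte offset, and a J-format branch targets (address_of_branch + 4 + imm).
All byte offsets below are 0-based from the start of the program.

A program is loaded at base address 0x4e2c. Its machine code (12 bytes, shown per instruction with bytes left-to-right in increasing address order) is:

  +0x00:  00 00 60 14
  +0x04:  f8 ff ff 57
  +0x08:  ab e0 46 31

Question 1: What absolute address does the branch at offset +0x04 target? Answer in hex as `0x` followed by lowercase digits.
0x4e2c

@+04  little-endian(f8 ff ff 57) = 0x57fffff8
  opcode bits[31:25]=0x2b: je/J
  imm: (w>>0)&0x1ffffff=0x1fffff8 (s25→-8) → $-8
  target = base 0x4e2c + off 0x04 + 4 + imm -8 = 0x4e2c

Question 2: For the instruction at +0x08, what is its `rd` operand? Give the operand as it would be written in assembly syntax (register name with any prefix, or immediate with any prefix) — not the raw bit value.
[08] ab e0 46 31 → 0x3146e0ab
  op=0x3146e0ab>>25=0x18 ⇒ addi (RI)
  rd: (w>>23)&0x3=0x2 → x2
  imm: (w>>0)&0x7fffff=0x46e0ab → $4645035

x2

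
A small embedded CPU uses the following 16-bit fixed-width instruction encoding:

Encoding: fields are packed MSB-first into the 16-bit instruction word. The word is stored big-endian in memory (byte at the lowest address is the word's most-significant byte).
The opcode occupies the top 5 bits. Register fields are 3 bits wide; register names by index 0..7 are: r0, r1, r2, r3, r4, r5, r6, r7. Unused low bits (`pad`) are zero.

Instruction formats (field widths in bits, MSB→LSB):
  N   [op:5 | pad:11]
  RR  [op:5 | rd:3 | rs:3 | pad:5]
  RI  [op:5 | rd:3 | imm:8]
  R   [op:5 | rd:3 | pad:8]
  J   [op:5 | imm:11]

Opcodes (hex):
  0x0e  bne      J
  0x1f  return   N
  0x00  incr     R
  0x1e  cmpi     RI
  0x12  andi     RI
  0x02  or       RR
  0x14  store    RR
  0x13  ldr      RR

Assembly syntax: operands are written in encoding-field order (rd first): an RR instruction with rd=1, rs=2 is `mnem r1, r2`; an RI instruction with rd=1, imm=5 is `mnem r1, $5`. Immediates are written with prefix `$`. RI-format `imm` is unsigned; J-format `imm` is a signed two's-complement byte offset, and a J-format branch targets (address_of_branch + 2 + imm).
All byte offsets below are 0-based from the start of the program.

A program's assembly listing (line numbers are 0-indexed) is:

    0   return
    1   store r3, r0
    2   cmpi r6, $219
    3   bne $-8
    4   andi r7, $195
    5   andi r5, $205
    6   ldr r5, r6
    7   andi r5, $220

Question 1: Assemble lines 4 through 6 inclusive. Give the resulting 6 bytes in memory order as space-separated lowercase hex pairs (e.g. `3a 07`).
L4: andi op=0x12:5|rd=7:3|imm=195:8 ⇒ 0x97c3 ⇒ big 97 c3
L5: andi op=0x12:5|rd=5:3|imm=205:8 ⇒ 0x95cd ⇒ big 95 cd
L6: ldr op=0x13:5|rd=5:3|rs=6:3|pad=0:5 ⇒ 0x9dc0 ⇒ big 9d c0

97 c3 95 cd 9d c0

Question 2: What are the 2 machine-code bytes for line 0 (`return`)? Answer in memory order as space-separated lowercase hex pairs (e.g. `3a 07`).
line 0 (return): pack op=0x1f:5|pad=0:11 = 0xf800; big→ f8 00

f8 00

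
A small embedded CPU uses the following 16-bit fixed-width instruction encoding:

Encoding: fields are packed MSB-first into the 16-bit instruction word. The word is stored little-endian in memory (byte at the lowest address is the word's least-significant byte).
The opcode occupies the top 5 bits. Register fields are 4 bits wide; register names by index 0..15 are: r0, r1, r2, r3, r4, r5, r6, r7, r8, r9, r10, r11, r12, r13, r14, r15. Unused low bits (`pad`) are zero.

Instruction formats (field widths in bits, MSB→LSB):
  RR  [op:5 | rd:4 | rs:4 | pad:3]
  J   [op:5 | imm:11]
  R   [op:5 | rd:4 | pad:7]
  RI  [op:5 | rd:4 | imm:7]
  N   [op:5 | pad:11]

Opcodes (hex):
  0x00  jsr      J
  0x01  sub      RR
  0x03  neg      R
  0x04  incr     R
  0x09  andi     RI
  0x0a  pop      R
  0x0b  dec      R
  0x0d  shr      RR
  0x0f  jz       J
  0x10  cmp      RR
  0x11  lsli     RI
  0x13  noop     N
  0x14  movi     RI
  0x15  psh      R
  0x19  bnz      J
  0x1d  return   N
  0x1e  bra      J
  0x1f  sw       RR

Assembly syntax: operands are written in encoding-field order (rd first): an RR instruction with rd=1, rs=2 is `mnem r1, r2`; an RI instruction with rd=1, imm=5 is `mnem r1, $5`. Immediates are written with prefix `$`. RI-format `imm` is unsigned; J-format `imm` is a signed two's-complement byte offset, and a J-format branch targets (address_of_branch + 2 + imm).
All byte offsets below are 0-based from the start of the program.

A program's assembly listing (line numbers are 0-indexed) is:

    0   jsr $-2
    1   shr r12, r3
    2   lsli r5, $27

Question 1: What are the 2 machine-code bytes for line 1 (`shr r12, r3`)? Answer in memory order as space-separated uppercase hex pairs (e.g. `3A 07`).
18 6E

1. shr fields op=0xd:5|rd=12:4|rs=3:4|pad=0:3 → word 6e18h → 18 6e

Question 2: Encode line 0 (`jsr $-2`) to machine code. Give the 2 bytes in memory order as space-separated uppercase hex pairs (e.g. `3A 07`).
FE 07

0. jsr fields op=0x0:5|imm=-2:11 → word 07feh → fe 07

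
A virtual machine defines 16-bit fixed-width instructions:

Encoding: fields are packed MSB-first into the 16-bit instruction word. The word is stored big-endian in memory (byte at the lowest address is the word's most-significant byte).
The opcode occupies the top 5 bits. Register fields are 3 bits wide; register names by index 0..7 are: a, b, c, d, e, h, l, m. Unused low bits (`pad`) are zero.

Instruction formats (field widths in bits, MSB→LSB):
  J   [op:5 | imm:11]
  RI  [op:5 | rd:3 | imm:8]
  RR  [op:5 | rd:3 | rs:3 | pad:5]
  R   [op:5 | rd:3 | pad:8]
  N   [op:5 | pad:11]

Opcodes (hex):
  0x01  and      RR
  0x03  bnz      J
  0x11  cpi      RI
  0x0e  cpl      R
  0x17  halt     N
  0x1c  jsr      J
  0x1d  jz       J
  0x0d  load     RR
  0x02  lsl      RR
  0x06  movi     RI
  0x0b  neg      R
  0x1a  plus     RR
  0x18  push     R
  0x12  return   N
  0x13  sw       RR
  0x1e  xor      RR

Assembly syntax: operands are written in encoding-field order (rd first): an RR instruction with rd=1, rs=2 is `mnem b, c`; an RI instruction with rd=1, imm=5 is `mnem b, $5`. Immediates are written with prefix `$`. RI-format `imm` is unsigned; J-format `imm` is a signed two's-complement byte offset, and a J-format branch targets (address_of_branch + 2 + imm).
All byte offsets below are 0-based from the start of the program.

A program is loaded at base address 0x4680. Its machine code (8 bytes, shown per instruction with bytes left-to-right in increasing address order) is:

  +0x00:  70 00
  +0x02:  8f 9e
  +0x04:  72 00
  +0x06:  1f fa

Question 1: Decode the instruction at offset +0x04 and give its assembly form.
cpl c

off 0x04: read 72 00 as big → 0x7200
  op=0x7200>>11=0xe ⇒ cpl (R)
  rd: (w>>8)&0x7=0x2 → c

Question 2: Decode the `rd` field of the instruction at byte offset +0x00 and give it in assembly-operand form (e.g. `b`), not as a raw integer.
off 0x00: read 70 00 as big → 0x7000
  opcode bits[15:11]=0xe: cpl/R
  [10:8] rd=0 = a

a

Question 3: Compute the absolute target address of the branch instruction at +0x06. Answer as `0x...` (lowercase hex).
@+06  big-endian(1f fa) = 0x1ffa
  top 5b → 0x3 → bnz [J]
  imm@[10:0]=0x7fa (s11→-6) ⇒ $-6
  target = base 0x4680 + off 0x06 + 2 + imm -6 = 0x4682

0x4682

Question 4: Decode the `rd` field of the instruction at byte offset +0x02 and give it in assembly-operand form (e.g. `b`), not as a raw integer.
off 0x02: read 8f 9e as big → 0x8f9e
  op=0x8f9e>>11=0x11 ⇒ cpi (RI)
  [10:8] rd=7 = m
  [7:0] imm=158 = $158

m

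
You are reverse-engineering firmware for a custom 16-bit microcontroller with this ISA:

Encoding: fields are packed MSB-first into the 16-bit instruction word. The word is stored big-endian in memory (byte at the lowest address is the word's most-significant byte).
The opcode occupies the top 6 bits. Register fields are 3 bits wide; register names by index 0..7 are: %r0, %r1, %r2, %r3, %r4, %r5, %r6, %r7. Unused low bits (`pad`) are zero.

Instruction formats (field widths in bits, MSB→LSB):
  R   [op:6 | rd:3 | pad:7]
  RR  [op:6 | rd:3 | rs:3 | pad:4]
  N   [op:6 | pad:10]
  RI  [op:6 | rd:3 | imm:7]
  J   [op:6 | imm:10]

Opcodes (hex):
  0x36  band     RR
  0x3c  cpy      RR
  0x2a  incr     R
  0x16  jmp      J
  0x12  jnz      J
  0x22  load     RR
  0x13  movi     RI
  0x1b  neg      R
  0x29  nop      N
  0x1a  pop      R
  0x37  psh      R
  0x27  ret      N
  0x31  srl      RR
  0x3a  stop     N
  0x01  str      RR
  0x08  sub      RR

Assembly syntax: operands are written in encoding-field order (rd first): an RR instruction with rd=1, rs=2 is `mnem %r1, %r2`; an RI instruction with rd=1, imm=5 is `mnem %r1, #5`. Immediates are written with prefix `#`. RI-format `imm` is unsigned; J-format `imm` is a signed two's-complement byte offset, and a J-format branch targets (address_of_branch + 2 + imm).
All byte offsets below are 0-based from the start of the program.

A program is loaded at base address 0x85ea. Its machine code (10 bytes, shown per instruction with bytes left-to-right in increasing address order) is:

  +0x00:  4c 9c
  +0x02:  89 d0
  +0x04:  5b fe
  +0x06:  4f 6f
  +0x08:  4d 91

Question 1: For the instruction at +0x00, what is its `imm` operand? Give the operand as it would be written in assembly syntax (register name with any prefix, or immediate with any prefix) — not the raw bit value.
@+00  big-endian(4c 9c) = 0x4c9c
  op=0x4c9c>>10=0x13 ⇒ movi (RI)
  [9:7] rd=1 = %r1
  [6:0] imm=28 = #28

#28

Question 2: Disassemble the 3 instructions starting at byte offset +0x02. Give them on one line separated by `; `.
@+02  big-endian(89 d0) = 0x89d0
  top 6b → 0x22 → load [RR]
  rd@[9:7]=0x3 ⇒ %r3
  rs@[6:4]=0x5 ⇒ %r5
@+04  big-endian(5b fe) = 0x5bfe
  top 6b → 0x16 → jmp [J]
  imm@[9:0]=0x3fe (s10→-2) ⇒ #-2
@+06  big-endian(4f 6f) = 0x4f6f
  top 6b → 0x13 → movi [RI]
  rd@[9:7]=0x6 ⇒ %r6
  imm@[6:0]=0x6f ⇒ #111

load %r3, %r5; jmp #-2; movi %r6, #111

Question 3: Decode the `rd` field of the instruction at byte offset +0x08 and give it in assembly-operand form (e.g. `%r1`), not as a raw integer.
@+08  big-endian(4d 91) = 0x4d91
  op=0x4d91>>10=0x13 ⇒ movi (RI)
  rd@[9:7]=0x3 ⇒ %r3
  imm@[6:0]=0x11 ⇒ #17

%r3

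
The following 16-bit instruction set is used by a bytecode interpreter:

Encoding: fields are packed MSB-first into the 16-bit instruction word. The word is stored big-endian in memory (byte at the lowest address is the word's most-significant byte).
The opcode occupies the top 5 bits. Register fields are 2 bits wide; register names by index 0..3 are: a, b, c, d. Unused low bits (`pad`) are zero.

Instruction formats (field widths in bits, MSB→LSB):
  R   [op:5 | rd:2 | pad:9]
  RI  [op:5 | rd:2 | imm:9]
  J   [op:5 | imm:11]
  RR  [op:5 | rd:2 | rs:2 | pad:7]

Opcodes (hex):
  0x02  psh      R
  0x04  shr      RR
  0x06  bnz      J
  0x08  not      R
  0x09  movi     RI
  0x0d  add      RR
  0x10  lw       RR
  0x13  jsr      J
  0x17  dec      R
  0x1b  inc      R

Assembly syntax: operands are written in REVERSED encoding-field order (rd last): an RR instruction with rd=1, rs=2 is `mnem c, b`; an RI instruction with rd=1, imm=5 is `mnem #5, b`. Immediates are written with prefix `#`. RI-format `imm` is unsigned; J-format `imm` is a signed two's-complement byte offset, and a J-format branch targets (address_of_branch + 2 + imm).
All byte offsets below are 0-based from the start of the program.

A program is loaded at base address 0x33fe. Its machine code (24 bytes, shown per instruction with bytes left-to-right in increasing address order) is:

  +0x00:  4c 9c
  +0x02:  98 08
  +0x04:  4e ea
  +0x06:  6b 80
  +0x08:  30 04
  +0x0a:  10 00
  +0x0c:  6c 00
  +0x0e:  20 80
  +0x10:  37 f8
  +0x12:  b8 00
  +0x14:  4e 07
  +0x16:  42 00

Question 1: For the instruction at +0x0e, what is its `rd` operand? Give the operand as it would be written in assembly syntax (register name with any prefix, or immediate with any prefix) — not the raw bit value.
+0x0e: 20 80 ⇒ word 0x2080 (big)
  top 5b → 0x4 → shr [RR]
  rd: (w>>9)&0x3=0x0 → a
  rs: (w>>7)&0x3=0x1 → b

a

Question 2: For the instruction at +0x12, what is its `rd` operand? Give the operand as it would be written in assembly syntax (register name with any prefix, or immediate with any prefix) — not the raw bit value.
@+12  big-endian(b8 00) = 0xb800
  top 5b → 0x17 → dec [R]
  rd@[10:9]=0x0 ⇒ a

a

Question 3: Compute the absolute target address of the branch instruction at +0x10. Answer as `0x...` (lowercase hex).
off 0x10: read 37 f8 as big → 0x37f8
  top 5b → 0x6 → bnz [J]
  imm: (w>>0)&0x7ff=0x7f8 (s11→-8) → #-8
  target = base 0x33fe + off 0x10 + 2 + imm -8 = 0x3408

0x3408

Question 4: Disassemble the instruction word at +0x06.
add d, b

off 0x06: read 6b 80 as big → 0x6b80
  opcode bits[15:11]=0xd: add/RR
  rd: (w>>9)&0x3=0x1 → b
  rs: (w>>7)&0x3=0x3 → d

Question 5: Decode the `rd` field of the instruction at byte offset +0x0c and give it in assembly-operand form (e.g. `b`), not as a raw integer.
c

[0c] 6c 00 → 0x6c00
  top 5b → 0xd → add [RR]
  [10:9] rd=2 = c
  [8:7] rs=0 = a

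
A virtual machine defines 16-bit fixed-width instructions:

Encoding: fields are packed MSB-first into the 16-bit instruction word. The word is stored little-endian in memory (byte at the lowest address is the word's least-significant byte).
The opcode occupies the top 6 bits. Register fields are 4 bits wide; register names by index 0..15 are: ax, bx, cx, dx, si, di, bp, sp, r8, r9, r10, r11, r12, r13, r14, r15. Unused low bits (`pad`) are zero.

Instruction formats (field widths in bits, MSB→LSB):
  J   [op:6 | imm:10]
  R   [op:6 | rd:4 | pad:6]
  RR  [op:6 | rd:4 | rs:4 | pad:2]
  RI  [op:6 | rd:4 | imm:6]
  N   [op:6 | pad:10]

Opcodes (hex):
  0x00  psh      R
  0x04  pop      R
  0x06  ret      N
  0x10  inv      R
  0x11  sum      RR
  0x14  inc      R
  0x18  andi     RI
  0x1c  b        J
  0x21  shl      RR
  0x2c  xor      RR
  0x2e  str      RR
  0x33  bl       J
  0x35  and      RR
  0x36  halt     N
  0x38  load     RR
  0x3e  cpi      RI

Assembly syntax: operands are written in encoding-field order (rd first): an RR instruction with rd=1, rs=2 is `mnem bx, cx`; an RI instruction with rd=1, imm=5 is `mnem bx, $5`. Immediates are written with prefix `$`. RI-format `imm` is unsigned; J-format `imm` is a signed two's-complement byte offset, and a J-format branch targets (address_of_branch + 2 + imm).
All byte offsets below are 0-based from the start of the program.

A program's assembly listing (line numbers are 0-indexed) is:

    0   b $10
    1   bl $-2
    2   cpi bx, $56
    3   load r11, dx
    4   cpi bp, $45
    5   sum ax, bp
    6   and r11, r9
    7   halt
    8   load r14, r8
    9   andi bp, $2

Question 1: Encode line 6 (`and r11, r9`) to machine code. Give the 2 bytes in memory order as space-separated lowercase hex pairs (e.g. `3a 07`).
6. and fields op=0x35:6|rd=11:4|rs=9:4|pad=0:2 → word d6e4h → e4 d6

e4 d6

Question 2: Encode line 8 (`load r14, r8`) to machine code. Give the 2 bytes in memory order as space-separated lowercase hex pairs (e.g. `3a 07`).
a0 e3

L8: load op=0x38:6|rd=14:4|rs=8:4|pad=0:2 ⇒ 0xe3a0 ⇒ little a0 e3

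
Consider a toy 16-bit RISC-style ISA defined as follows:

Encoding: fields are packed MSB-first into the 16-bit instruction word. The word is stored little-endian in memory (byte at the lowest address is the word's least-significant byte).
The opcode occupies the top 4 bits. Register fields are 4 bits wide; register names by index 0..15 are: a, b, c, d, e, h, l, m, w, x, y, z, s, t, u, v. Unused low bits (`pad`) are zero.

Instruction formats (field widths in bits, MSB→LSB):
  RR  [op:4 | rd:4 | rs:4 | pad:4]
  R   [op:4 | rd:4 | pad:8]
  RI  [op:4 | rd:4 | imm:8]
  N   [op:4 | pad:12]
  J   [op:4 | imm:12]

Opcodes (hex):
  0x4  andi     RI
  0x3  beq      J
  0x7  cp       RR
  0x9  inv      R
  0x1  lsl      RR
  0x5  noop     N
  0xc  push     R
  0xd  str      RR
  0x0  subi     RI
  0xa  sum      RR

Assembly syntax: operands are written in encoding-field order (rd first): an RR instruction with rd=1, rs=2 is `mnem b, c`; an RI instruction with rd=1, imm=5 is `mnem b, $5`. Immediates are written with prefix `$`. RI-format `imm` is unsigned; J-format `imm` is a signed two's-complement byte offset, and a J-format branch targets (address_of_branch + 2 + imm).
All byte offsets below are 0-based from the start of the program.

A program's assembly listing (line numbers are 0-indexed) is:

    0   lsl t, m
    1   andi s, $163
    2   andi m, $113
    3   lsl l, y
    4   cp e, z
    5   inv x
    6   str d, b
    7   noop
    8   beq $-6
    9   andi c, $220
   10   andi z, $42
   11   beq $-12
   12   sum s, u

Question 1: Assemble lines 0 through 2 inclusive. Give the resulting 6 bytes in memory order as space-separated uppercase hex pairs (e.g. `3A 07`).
0. lsl fields op=0x1:4|rd=13:4|rs=7:4|pad=0:4 → word 1d70h → 70 1d
1. andi fields op=0x4:4|rd=12:4|imm=163:8 → word 4ca3h → a3 4c
2. andi fields op=0x4:4|rd=7:4|imm=113:8 → word 4771h → 71 47

70 1D A3 4C 71 47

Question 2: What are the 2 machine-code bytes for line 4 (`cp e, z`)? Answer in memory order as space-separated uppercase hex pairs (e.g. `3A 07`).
B0 74

4. cp fields op=0x7:4|rd=4:4|rs=11:4|pad=0:4 → word 74b0h → b0 74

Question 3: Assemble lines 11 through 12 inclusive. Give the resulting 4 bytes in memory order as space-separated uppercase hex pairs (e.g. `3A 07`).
11. beq fields op=0x3:4|imm=-12:12 → word 3ff4h → f4 3f
12. sum fields op=0xa:4|rd=12:4|rs=14:4|pad=0:4 → word ace0h → e0 ac

F4 3F E0 AC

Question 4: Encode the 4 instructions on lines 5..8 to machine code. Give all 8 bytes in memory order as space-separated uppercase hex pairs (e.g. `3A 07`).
L5: inv op=0x9:4|rd=9:4|pad=0:8 ⇒ 0x9900 ⇒ little 00 99
L6: str op=0xd:4|rd=3:4|rs=1:4|pad=0:4 ⇒ 0xd310 ⇒ little 10 d3
L7: noop op=0x5:4|pad=0:12 ⇒ 0x5000 ⇒ little 00 50
L8: beq op=0x3:4|imm=-6:12 ⇒ 0x3ffa ⇒ little fa 3f

00 99 10 D3 00 50 FA 3F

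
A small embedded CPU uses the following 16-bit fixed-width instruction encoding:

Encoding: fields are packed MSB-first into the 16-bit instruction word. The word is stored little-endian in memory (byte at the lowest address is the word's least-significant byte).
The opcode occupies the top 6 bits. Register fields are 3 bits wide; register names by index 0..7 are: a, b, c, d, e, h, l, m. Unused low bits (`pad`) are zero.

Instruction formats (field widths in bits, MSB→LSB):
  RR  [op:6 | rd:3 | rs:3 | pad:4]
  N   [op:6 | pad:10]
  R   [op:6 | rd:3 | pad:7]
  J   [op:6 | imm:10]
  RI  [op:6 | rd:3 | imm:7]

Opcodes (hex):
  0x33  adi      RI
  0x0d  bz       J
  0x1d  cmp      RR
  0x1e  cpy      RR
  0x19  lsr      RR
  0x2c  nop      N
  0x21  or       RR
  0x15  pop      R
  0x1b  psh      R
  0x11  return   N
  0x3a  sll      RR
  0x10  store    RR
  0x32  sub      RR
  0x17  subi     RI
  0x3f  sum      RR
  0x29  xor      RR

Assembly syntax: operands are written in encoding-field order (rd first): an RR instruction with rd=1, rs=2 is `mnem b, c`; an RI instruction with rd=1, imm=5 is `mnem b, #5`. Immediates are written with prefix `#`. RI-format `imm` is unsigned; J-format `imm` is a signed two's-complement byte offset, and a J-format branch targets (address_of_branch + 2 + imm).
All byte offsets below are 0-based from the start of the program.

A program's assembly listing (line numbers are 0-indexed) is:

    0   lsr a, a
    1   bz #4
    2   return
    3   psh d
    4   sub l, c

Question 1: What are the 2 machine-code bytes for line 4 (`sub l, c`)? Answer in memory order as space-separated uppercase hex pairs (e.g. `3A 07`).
line 4 (sub): pack op=0x32:6|rd=6:3|rs=2:3|pad=0:4 = 0xcb20; little→ 20 cb

20 CB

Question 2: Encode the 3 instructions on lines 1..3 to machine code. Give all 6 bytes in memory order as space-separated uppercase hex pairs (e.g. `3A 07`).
line 1 (bz): pack op=0xd:6|imm=4:10 = 0x3404; little→ 04 34
line 2 (return): pack op=0x11:6|pad=0:10 = 0x4400; little→ 00 44
line 3 (psh): pack op=0x1b:6|rd=3:3|pad=0:7 = 0x6d80; little→ 80 6d

04 34 00 44 80 6D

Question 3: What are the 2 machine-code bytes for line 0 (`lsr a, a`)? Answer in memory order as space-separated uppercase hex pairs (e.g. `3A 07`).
L0: lsr op=0x19:6|rd=0:3|rs=0:3|pad=0:4 ⇒ 0x6400 ⇒ little 00 64

00 64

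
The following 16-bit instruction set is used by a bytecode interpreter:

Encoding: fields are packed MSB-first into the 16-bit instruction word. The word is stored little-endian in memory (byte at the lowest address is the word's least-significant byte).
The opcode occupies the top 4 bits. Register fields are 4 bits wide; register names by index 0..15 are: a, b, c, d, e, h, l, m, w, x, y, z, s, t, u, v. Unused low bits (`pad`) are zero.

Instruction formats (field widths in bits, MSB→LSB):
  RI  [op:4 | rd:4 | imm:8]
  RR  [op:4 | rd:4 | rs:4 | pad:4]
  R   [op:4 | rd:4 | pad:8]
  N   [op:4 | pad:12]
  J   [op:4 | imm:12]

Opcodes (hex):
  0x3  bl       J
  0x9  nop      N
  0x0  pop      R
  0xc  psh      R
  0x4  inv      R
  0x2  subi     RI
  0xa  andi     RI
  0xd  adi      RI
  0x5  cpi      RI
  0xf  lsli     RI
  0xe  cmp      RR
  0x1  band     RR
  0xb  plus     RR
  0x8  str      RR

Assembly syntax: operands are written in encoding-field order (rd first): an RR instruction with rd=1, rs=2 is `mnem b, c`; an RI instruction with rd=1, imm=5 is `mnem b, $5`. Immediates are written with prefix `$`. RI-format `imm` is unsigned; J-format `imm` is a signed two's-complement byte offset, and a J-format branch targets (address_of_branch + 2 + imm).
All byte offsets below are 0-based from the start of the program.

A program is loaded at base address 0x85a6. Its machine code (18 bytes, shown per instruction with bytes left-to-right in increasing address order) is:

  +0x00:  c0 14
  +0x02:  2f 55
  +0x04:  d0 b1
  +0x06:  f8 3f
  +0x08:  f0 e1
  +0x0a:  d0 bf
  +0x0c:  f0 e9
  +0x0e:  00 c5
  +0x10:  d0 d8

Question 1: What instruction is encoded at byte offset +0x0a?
@+0a  little-endian(d0 bf) = 0xbfd0
  top 4b → 0xb → plus [RR]
  rd@[11:8]=0xf ⇒ v
  rs@[7:4]=0xd ⇒ t

plus v, t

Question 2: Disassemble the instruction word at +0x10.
adi w, $208

@+10  little-endian(d0 d8) = 0xd8d0
  opcode bits[15:12]=0xd: adi/RI
  [11:8] rd=8 = w
  [7:0] imm=208 = $208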